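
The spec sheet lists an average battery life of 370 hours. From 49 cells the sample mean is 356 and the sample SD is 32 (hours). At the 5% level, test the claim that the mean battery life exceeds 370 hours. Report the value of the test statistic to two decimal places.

H0: μ = 370; H1: μ > 370 (one-sample t-test, right-tailed).
t = (x̄ − μ₀)/(s/√n) = (356 − 370)/(32/√49) = -3.06
df = n − 1 = 48
p-value = P(T ≥ -3.06) ≈ 0.998
Since p ≈ 0.998 > α = 0.05, fail to reject H0; the evidence is not statistically significant.

-3.06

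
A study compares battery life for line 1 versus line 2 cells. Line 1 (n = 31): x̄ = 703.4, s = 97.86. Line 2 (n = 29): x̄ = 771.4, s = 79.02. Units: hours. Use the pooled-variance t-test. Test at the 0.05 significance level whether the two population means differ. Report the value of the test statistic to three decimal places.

Let group 1 = line 1, group 2 = line 2. H0: μ_1 = μ_2; H1: μ_1 ≠ μ_2 (two-sample pooled-variance t-test, two-sided).
s_p² = [(31−1)·97.86² + (29−1)·79.02²]/(31+29−2) = 7967.83
t = (703.4 − 771.4)/√[7967.83·(1/31 + 1/29)] = -2.949
df = n₁ + n₂ − 2 = 58
Two-sided p-value ≈ 0.0046
Since p ≈ 0.0046 < α = 0.05, reject H0; the evidence is statistically significant.

-2.949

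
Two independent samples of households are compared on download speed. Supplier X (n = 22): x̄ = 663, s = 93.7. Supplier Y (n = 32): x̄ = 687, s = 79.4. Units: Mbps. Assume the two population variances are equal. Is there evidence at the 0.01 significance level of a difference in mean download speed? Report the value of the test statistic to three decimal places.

Let group 1 = supplier X, group 2 = supplier Y. H0: μ_1 = μ_2; H1: μ_1 ≠ μ_2 (two-sample pooled-variance t-test, two-sided).
s_p² = [(22−1)·93.7² + (32−1)·79.4²]/(22+32−2) = 7304.01
t = (663 − 687)/√[7304.01·(1/22 + 1/32)] = -1.014
df = n₁ + n₂ − 2 = 52
Two-sided p-value ≈ 0.3153
Since p ≈ 0.3153 > α = 0.01, fail to reject H0; the data do not provide sufficient evidence against H0.

-1.014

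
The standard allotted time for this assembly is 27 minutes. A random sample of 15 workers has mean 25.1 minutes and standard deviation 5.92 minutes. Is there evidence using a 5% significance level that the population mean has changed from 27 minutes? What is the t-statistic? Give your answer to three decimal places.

-1.243

H0: μ = 27; H1: μ ≠ 27 (one-sample t-test, two-sided).
t = (x̄ − μ₀)/(s/√n) = (25.1 − 27)/(5.92/√15) = -1.243
df = n − 1 = 14
Two-sided p-value ≈ 0.2343
Since p ≈ 0.2343 > α = 0.05, fail to reject H0; the evidence is not statistically significant.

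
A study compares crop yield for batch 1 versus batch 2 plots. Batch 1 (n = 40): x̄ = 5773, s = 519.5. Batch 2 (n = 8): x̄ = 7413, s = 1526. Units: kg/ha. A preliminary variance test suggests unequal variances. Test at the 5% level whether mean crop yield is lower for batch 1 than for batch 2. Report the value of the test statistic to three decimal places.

Let group 1 = batch 1, group 2 = batch 2. H0: μ_1 = μ_2; H1: μ_1 < μ_2 (Welch's two-sample t-test, left-tailed).
t = (x̄_1 − x̄_2)/√(s_1²/n_1 + s_2²/n_2) = (5773 − 7413)/√(519.5²/40 + 1526²/8) = -3.005
Welch–Satterthwaite df ≈ 7.33
p-value = P(T ≤ -3.005) ≈ 0.0094
Since p ≈ 0.0094 < α = 0.05, reject H0; the evidence is statistically significant.

-3.005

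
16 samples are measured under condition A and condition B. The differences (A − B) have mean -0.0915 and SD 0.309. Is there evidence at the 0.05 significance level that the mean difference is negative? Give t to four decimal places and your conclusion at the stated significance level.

t = -1.1845; fail to reject H0

H0: μ_d = 0; H1: μ_d < 0 (paired t-test on the differences, left-tailed).
t = d̄/(s_d/√n) = -0.0915/(0.309/√16) = -1.1845
df = n − 1 = 15
p-value = P(T ≤ -1.1845) ≈ 0.1273
Since p ≈ 0.1273 > α = 0.05, fail to reject H0; the evidence is not statistically significant.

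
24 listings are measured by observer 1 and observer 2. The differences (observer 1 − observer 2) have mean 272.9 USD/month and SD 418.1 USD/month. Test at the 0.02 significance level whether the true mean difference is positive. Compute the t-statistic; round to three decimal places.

H0: μ_d = 0; H1: μ_d > 0 (paired t-test on the differences, right-tailed).
t = d̄/(s_d/√n) = 272.9/(418.1/√24) = 3.198
df = n − 1 = 23
p-value = P(T ≥ 3.198) ≈ 0.0020
Since p ≈ 0.0020 < α = 0.02, reject H0; the data support H1.

3.198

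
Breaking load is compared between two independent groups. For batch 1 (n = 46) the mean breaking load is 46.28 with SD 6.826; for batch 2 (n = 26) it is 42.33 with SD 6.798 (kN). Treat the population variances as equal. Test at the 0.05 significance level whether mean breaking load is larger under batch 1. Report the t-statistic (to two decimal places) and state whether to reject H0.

Let group 1 = batch 1, group 2 = batch 2. H0: μ_1 = μ_2; H1: μ_1 > μ_2 (two-sample pooled-variance t-test, right-tailed).
s_p² = [(46−1)·6.826² + (26−1)·6.798²]/(46+26−2) = 46.458
t = (46.28 − 42.33)/√[46.458·(1/46 + 1/26)] = 2.36
df = n₁ + n₂ − 2 = 70
p-value = P(T ≥ 2.36) ≈ 0.0105
Since p ≈ 0.0105 < α = 0.05, reject H0; the evidence is statistically significant.

t = 2.36; reject H0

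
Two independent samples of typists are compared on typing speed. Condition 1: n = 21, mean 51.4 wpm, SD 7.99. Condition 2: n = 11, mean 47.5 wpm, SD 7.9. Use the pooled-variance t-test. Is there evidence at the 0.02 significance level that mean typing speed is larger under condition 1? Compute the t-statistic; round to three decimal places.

Let group 1 = condition 1, group 2 = condition 2. H0: μ_1 = μ_2; H1: μ_1 > μ_2 (two-sample pooled-variance t-test, right-tailed).
s_p² = [(21−1)·7.99² + (11−1)·7.9²]/(21+11−2) = 63.3634
t = (51.4 − 47.5)/√[63.3634·(1/21 + 1/11)] = 1.316
df = n₁ + n₂ − 2 = 30
p-value = P(T ≥ 1.316) ≈ 0.099
Since p ≈ 0.099 > α = 0.02, fail to reject H0; the evidence is not statistically significant.

1.316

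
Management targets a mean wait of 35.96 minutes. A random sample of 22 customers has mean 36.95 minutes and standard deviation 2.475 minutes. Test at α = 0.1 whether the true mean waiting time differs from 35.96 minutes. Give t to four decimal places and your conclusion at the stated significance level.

H0: μ = 35.96; H1: μ ≠ 35.96 (one-sample t-test, two-sided).
t = (x̄ − μ₀)/(s/√n) = (36.95 − 35.96)/(2.475/√22) = 1.8762
df = n − 1 = 21
Two-sided p-value ≈ 0.075
Since p ≈ 0.075 < α = 0.1, reject H0; the data support H1.

t = 1.8762; reject H0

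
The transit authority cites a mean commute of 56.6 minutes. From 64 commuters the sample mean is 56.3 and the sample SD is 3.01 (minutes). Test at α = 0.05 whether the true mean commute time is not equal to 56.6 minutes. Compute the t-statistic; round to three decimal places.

-0.797

H0: μ = 56.6; H1: μ ≠ 56.6 (one-sample t-test, two-sided).
t = (x̄ − μ₀)/(s/√n) = (56.3 − 56.6)/(3.01/√64) = -0.797
df = n − 1 = 63
Two-sided p-value ≈ 0.4282
Since p ≈ 0.4282 > α = 0.05, fail to reject H0; the data do not provide sufficient evidence against H0.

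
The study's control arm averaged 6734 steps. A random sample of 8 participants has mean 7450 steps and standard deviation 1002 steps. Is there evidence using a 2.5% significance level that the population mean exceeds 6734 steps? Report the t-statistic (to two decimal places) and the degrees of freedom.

H0: μ = 6734; H1: μ > 6734 (one-sample t-test, right-tailed).
t = (x̄ − μ₀)/(s/√n) = (7450 − 6734)/(1002/√8) = 2.02
df = n − 1 = 7
p-value = P(T ≥ 2.02) ≈ 0.0415
Since p ≈ 0.0415 > α = 0.025, fail to reject H0; the data do not provide sufficient evidence against H0.

t = 2.02, df = 7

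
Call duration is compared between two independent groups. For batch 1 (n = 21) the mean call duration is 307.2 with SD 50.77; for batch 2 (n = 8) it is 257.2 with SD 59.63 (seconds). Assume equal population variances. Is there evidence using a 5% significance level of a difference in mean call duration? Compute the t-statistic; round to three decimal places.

2.262

Let group 1 = batch 1, group 2 = batch 2. H0: μ_1 = μ_2; H1: μ_1 ≠ μ_2 (two-sample pooled-variance t-test, two-sided).
s_p² = [(21−1)·50.77² + (8−1)·59.63²]/(21+8−2) = 2831.19
t = (307.2 − 257.2)/√[2831.19·(1/21 + 1/8)] = 2.262
df = n₁ + n₂ − 2 = 27
Two-sided p-value ≈ 0.0320
Since p ≈ 0.0320 < α = 0.05, reject H0; the evidence is statistically significant.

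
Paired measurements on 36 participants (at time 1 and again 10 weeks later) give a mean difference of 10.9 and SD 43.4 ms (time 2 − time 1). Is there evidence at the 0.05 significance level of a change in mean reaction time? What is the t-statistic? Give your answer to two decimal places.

1.51

H0: μ_d = 0; H1: μ_d ≠ 0 (paired t-test on the differences, two-sided).
t = d̄/(s_d/√n) = 10.9/(43.4/√36) = 1.51
df = n − 1 = 35
Two-sided p-value ≈ 0.141
Since p ≈ 0.141 > α = 0.05, fail to reject H0; the data do not provide sufficient evidence against H0.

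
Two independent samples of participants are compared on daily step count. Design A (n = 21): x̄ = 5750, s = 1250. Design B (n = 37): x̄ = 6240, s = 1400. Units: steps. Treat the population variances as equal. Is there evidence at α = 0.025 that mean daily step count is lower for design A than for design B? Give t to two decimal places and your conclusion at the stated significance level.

t = -1.33; fail to reject H0

Let group 1 = design A, group 2 = design B. H0: μ_1 = μ_2; H1: μ_1 < μ_2 (two-sample pooled-variance t-test, left-tailed).
s_p² = [(21−1)·1250² + (37−1)·1400²]/(21+37−2) = 1818040
t = (5750 − 6240)/√[1818040·(1/21 + 1/37)] = -1.33
df = n₁ + n₂ − 2 = 56
p-value = P(T ≤ -1.33) ≈ 0.0944
Since p ≈ 0.0944 > α = 0.025, fail to reject H0; the evidence is not statistically significant.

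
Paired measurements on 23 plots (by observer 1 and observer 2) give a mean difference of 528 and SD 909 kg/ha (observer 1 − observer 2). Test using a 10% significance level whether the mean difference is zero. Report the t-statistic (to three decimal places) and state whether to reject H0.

H0: μ_d = 0; H1: μ_d ≠ 0 (paired t-test on the differences, two-sided).
t = d̄/(s_d/√n) = 528/(909/√23) = 2.786
df = n − 1 = 22
Two-sided p-value ≈ 0.0108
Since p ≈ 0.0108 < α = 0.1, reject H0; the evidence is statistically significant.

t = 2.786; reject H0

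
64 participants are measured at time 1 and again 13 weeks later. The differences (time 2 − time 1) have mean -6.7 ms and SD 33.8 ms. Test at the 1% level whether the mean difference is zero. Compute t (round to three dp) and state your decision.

H0: μ_d = 0; H1: μ_d ≠ 0 (paired t-test on the differences, two-sided).
t = d̄/(s_d/√n) = -6.7/(33.8/√64) = -1.586
df = n − 1 = 63
Two-sided p-value ≈ 0.1178
Since p ≈ 0.1178 > α = 0.01, fail to reject H0; the data do not provide sufficient evidence against H0.

t = -1.586; fail to reject H0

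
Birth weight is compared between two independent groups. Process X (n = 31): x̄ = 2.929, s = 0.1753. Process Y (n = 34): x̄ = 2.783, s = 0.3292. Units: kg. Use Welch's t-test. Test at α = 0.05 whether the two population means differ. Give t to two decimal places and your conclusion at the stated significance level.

t = 2.26; reject H0

Let group 1 = process X, group 2 = process Y. H0: μ_1 = μ_2; H1: μ_1 ≠ μ_2 (Welch's two-sample t-test, two-sided).
t = (x̄_1 − x̄_2)/√(s_1²/n_1 + s_2²/n_2) = (2.929 − 2.783)/√(0.1753²/31 + 0.3292²/34) = 2.26
Welch–Satterthwaite df ≈ 51.26
Two-sided p-value ≈ 0.0282
Since p ≈ 0.0282 < α = 0.05, reject H0; the evidence is statistically significant.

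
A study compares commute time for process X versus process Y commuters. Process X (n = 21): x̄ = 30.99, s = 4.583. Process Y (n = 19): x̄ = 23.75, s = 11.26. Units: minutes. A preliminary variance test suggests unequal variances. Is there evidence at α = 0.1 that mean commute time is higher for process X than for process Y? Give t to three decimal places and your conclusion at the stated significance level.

Let group 1 = process X, group 2 = process Y. H0: μ_1 = μ_2; H1: μ_1 > μ_2 (Welch's two-sample t-test, right-tailed).
t = (x̄_1 − x̄_2)/√(s_1²/n_1 + s_2²/n_2) = (30.99 − 23.75)/√(4.583²/21 + 11.26²/19) = 2.614
Welch–Satterthwaite df ≈ 23.33
p-value = P(T ≥ 2.614) ≈ 0.008
Since p ≈ 0.008 < α = 0.1, reject H0; the evidence is statistically significant.

t = 2.614; reject H0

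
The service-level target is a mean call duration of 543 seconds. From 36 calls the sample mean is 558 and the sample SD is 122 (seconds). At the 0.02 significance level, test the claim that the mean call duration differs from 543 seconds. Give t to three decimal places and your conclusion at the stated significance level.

H0: μ = 543; H1: μ ≠ 543 (one-sample t-test, two-sided).
t = (x̄ − μ₀)/(s/√n) = (558 − 543)/(122/√36) = 0.738
df = n − 1 = 35
Two-sided p-value ≈ 0.466
Since p ≈ 0.466 > α = 0.02, fail to reject H0; the evidence is not statistically significant.

t = 0.738; fail to reject H0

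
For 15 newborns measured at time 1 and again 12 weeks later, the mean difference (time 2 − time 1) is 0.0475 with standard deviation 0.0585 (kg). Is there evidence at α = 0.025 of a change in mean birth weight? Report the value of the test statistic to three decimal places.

H0: μ_d = 0; H1: μ_d ≠ 0 (paired t-test on the differences, two-sided).
t = d̄/(s_d/√n) = 0.0475/(0.0585/√15) = 3.145
df = n − 1 = 14
Two-sided p-value ≈ 0.0072
Since p ≈ 0.0072 < α = 0.025, reject H0; the data support H1.

3.145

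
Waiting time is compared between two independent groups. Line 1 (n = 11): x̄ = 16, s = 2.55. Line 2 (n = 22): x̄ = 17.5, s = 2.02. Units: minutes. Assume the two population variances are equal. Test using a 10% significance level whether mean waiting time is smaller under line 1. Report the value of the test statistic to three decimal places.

-1.842

Let group 1 = line 1, group 2 = line 2. H0: μ_1 = μ_2; H1: μ_1 < μ_2 (two-sample pooled-variance t-test, left-tailed).
s_p² = [(11−1)·2.55² + (22−1)·2.02²]/(11+22−2) = 4.86172
t = (16 − 17.5)/√[4.86172·(1/11 + 1/22)] = -1.842
df = n₁ + n₂ − 2 = 31
p-value = P(T ≤ -1.842) ≈ 0.0375
Since p ≈ 0.0375 < α = 0.1, reject H0; the data support H1.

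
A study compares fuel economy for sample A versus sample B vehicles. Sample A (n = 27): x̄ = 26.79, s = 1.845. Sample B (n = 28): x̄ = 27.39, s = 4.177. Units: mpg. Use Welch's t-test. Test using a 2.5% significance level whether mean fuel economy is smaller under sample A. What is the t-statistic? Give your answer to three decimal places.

-0.693

Let group 1 = sample A, group 2 = sample B. H0: μ_1 = μ_2; H1: μ_1 < μ_2 (Welch's two-sample t-test, left-tailed).
t = (x̄_1 − x̄_2)/√(s_1²/n_1 + s_2²/n_2) = (26.79 − 27.39)/√(1.845²/27 + 4.177²/28) = -0.693
Welch–Satterthwaite df ≈ 37.44
p-value = P(T ≤ -0.693) ≈ 0.246
Since p ≈ 0.246 > α = 0.025, fail to reject H0; the data do not provide sufficient evidence against H0.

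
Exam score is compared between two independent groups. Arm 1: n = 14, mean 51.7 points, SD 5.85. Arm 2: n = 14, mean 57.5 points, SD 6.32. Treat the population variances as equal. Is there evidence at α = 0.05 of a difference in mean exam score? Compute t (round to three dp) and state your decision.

t = -2.520; reject H0

Let group 1 = arm 1, group 2 = arm 2. H0: μ_1 = μ_2; H1: μ_1 ≠ μ_2 (two-sample pooled-variance t-test, two-sided).
s_p² = [(14−1)·5.85² + (14−1)·6.32²]/(14+14−2) = 37.0825
t = (51.7 − 57.5)/√[37.0825·(1/14 + 1/14)] = -2.520
df = n₁ + n₂ − 2 = 26
Two-sided p-value ≈ 0.0182
Since p ≈ 0.0182 < α = 0.05, reject H0; the evidence is statistically significant.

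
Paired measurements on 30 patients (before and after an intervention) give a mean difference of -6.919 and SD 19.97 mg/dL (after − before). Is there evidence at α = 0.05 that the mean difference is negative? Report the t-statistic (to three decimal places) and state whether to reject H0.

H0: μ_d = 0; H1: μ_d < 0 (paired t-test on the differences, left-tailed).
t = d̄/(s_d/√n) = -6.919/(19.97/√30) = -1.898
df = n − 1 = 29
p-value = P(T ≤ -1.898) ≈ 0.034
Since p ≈ 0.034 < α = 0.05, reject H0; the data support H1.

t = -1.898; reject H0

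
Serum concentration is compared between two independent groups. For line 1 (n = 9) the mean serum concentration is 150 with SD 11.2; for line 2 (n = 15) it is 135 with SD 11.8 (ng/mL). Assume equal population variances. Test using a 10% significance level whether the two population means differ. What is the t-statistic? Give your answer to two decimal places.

Let group 1 = line 1, group 2 = line 2. H0: μ_1 = μ_2; H1: μ_1 ≠ μ_2 (two-sample pooled-variance t-test, two-sided).
s_p² = [(9−1)·11.2² + (15−1)·11.8²]/(9+15−2) = 134.222
t = (150 − 135)/√[134.222·(1/9 + 1/15)] = 3.07
df = n₁ + n₂ − 2 = 22
Two-sided p-value ≈ 0.006
Since p ≈ 0.006 < α = 0.1, reject H0; the data support H1.

3.07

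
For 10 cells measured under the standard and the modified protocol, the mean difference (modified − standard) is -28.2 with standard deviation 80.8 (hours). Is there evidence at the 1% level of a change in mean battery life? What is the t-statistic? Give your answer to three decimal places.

-1.104

H0: μ_d = 0; H1: μ_d ≠ 0 (paired t-test on the differences, two-sided).
t = d̄/(s_d/√n) = -28.2/(80.8/√10) = -1.104
df = n − 1 = 9
Two-sided p-value ≈ 0.2984
Since p ≈ 0.2984 > α = 0.01, fail to reject H0; the evidence is not statistically significant.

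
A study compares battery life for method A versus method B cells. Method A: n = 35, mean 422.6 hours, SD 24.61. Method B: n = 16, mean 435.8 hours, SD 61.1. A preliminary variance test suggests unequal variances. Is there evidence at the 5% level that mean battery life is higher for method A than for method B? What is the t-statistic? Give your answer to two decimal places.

Let group 1 = method A, group 2 = method B. H0: μ_1 = μ_2; H1: μ_1 > μ_2 (Welch's two-sample t-test, right-tailed).
t = (x̄_1 − x̄_2)/√(s_1²/n_1 + s_2²/n_2) = (422.6 − 435.8)/√(24.61²/35 + 61.1²/16) = -0.83
Welch–Satterthwaite df ≈ 17.27
p-value = P(T ≥ -0.83) ≈ 0.792
Since p ≈ 0.792 > α = 0.05, fail to reject H0; the data do not provide sufficient evidence against H0.

-0.83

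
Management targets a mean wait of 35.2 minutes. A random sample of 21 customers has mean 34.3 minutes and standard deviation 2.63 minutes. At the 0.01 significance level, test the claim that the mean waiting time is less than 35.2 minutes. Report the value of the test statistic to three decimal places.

H0: μ = 35.2; H1: μ < 35.2 (one-sample t-test, left-tailed).
t = (x̄ − μ₀)/(s/√n) = (34.3 − 35.2)/(2.63/√21) = -1.568
df = n − 1 = 20
p-value = P(T ≤ -1.568) ≈ 0.0663
Since p ≈ 0.0663 > α = 0.01, fail to reject H0; the data do not provide sufficient evidence against H0.

-1.568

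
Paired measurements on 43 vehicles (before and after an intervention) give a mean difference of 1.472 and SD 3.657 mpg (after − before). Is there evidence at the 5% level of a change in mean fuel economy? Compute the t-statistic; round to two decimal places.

2.64

H0: μ_d = 0; H1: μ_d ≠ 0 (paired t-test on the differences, two-sided).
t = d̄/(s_d/√n) = 1.472/(3.657/√43) = 2.64
df = n − 1 = 42
Two-sided p-value ≈ 0.0116
Since p ≈ 0.0116 < α = 0.05, reject H0; the data support H1.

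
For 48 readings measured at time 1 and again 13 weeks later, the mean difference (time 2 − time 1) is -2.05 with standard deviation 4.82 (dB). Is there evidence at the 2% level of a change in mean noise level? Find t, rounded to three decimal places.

H0: μ_d = 0; H1: μ_d ≠ 0 (paired t-test on the differences, two-sided).
t = d̄/(s_d/√n) = -2.05/(4.82/√48) = -2.947
df = n − 1 = 47
Two-sided p-value ≈ 0.005
Since p ≈ 0.005 < α = 0.02, reject H0; the evidence is statistically significant.

-2.947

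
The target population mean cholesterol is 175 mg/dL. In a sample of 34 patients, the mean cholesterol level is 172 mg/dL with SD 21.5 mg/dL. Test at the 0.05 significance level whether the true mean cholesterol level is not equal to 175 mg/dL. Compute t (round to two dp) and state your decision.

t = -0.81; fail to reject H0

H0: μ = 175; H1: μ ≠ 175 (one-sample t-test, two-sided).
t = (x̄ − μ₀)/(s/√n) = (172 − 175)/(21.5/√34) = -0.81
df = n − 1 = 33
Two-sided p-value ≈ 0.4217
Since p ≈ 0.4217 > α = 0.05, fail to reject H0; the data do not provide sufficient evidence against H0.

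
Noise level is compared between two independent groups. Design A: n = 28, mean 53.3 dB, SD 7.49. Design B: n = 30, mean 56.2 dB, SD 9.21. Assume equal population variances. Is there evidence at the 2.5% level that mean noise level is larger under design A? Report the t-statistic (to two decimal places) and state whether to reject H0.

Let group 1 = design A, group 2 = design B. H0: μ_1 = μ_2; H1: μ_1 > μ_2 (two-sample pooled-variance t-test, right-tailed).
s_p² = [(28−1)·7.49² + (30−1)·9.21²]/(28+30−2) = 70.975
t = (53.3 − 56.2)/√[70.975·(1/28 + 1/30)] = -1.31
df = n₁ + n₂ − 2 = 56
p-value = P(T ≥ -1.31) ≈ 0.902
Since p ≈ 0.902 > α = 0.025, fail to reject H0; the evidence is not statistically significant.

t = -1.31; fail to reject H0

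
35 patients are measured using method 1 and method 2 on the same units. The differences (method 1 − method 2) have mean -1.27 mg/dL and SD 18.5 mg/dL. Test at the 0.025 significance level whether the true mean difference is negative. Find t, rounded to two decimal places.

H0: μ_d = 0; H1: μ_d < 0 (paired t-test on the differences, left-tailed).
t = d̄/(s_d/√n) = -1.27/(18.5/√35) = -0.41
df = n − 1 = 34
p-value = P(T ≤ -0.41) ≈ 0.3436
Since p ≈ 0.3436 > α = 0.025, fail to reject H0; the evidence is not statistically significant.

-0.41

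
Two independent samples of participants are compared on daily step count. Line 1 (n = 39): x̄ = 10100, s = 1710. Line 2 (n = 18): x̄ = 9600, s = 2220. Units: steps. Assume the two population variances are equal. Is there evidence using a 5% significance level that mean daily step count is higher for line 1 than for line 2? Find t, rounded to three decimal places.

Let group 1 = line 1, group 2 = line 2. H0: μ_1 = μ_2; H1: μ_1 > μ_2 (two-sample pooled-variance t-test, right-tailed).
s_p² = [(39−1)·1710² + (18−1)·2220²]/(39+18−2) = 3543610
t = (10100 − 9600)/√[3543610·(1/39 + 1/18)] = 0.932
df = n₁ + n₂ − 2 = 55
p-value = P(T ≥ 0.932) ≈ 0.1777
Since p ≈ 0.1777 > α = 0.05, fail to reject H0; the evidence is not statistically significant.

0.932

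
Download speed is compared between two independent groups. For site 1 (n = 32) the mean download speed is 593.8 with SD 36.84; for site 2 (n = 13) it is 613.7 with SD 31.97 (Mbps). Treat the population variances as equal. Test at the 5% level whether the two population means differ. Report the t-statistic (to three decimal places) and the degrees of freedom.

Let group 1 = site 1, group 2 = site 2. H0: μ_1 = μ_2; H1: μ_1 ≠ μ_2 (two-sample pooled-variance t-test, two-sided).
s_p² = [(32−1)·36.84² + (13−1)·31.97²]/(32+13−2) = 1263.67
t = (593.8 − 613.7)/√[1263.67·(1/32 + 1/13)] = -1.702
df = n₁ + n₂ − 2 = 43
Two-sided p-value ≈ 0.0960
Since p ≈ 0.0960 > α = 0.05, fail to reject H0; the data do not provide sufficient evidence against H0.

t = -1.702, df = 43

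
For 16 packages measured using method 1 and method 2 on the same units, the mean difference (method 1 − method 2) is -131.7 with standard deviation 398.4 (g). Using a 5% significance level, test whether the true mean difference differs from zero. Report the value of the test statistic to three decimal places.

H0: μ_d = 0; H1: μ_d ≠ 0 (paired t-test on the differences, two-sided).
t = d̄/(s_d/√n) = -131.7/(398.4/√16) = -1.322
df = n − 1 = 15
Two-sided p-value ≈ 0.206
Since p ≈ 0.206 > α = 0.05, fail to reject H0; the evidence is not statistically significant.

-1.322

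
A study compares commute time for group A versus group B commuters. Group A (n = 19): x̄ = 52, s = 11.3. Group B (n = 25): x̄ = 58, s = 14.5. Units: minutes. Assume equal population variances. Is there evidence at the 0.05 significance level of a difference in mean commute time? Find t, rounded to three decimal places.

-1.491

Let group 1 = group A, group 2 = group B. H0: μ_1 = μ_2; H1: μ_1 ≠ μ_2 (two-sample pooled-variance t-test, two-sided).
s_p² = [(19−1)·11.3² + (25−1)·14.5²]/(19+25−2) = 174.867
t = (52 − 58)/√[174.867·(1/19 + 1/25)] = -1.491
df = n₁ + n₂ − 2 = 42
Two-sided p-value ≈ 0.1435
Since p ≈ 0.1435 > α = 0.05, fail to reject H0; the evidence is not statistically significant.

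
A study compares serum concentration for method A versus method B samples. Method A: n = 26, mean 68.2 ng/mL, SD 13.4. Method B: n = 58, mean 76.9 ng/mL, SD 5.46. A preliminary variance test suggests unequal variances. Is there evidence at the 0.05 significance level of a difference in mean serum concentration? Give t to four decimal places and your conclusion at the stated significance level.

t = -3.1938; reject H0

Let group 1 = method A, group 2 = method B. H0: μ_1 = μ_2; H1: μ_1 ≠ μ_2 (Welch's two-sample t-test, two-sided).
t = (x̄_1 − x̄_2)/√(s_1²/n_1 + s_2²/n_2) = (68.2 − 76.9)/√(13.4²/26 + 5.46²/58) = -3.1938
Welch–Satterthwaite df ≈ 28.79
Two-sided p-value ≈ 0.0034
Since p ≈ 0.0034 < α = 0.05, reject H0; the data support H1.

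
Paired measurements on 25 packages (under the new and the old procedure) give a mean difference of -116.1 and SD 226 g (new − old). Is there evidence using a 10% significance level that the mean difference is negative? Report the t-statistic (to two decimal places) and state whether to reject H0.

H0: μ_d = 0; H1: μ_d < 0 (paired t-test on the differences, left-tailed).
t = d̄/(s_d/√n) = -116.1/(226/√25) = -2.57
df = n − 1 = 24
p-value = P(T ≤ -2.57) ≈ 0.008
Since p ≈ 0.008 < α = 0.1, reject H0; the data support H1.

t = -2.57; reject H0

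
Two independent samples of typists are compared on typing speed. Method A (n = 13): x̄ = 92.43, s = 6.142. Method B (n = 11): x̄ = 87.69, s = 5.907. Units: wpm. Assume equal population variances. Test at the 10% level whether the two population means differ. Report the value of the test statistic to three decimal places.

1.917

Let group 1 = method A, group 2 = method B. H0: μ_1 = μ_2; H1: μ_1 ≠ μ_2 (two-sample pooled-variance t-test, two-sided).
s_p² = [(13−1)·6.142² + (11−1)·5.907²]/(13+11−2) = 36.4371
t = (92.43 − 87.69)/√[36.4371·(1/13 + 1/11)] = 1.917
df = n₁ + n₂ − 2 = 22
Two-sided p-value ≈ 0.0683
Since p ≈ 0.0683 < α = 0.1, reject H0; the evidence is statistically significant.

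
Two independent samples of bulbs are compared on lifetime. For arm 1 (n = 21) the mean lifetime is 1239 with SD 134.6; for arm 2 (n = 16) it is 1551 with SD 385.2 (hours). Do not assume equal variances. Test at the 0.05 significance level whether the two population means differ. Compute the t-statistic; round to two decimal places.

-3.10

Let group 1 = arm 1, group 2 = arm 2. H0: μ_1 = μ_2; H1: μ_1 ≠ μ_2 (Welch's two-sample t-test, two-sided).
t = (x̄_1 − x̄_2)/√(s_1²/n_1 + s_2²/n_2) = (1239 − 1551)/√(134.6²/21 + 385.2²/16) = -3.10
Welch–Satterthwaite df ≈ 17.81
Two-sided p-value ≈ 0.0063
Since p ≈ 0.0063 < α = 0.05, reject H0; the evidence is statistically significant.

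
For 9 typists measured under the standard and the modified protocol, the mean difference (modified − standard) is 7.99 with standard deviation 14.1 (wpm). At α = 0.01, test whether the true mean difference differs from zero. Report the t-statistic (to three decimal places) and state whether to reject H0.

t = 1.700; fail to reject H0

H0: μ_d = 0; H1: μ_d ≠ 0 (paired t-test on the differences, two-sided).
t = d̄/(s_d/√n) = 7.99/(14.1/√9) = 1.700
df = n − 1 = 8
Two-sided p-value ≈ 0.1276
Since p ≈ 0.1276 > α = 0.01, fail to reject H0; the evidence is not statistically significant.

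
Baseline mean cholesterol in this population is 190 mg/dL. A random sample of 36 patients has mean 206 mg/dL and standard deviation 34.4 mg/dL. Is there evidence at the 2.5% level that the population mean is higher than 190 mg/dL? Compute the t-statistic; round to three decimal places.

2.791

H0: μ = 190; H1: μ > 190 (one-sample t-test, right-tailed).
t = (x̄ − μ₀)/(s/√n) = (206 − 190)/(34.4/√36) = 2.791
df = n − 1 = 35
p-value = P(T ≥ 2.791) ≈ 0.004
Since p ≈ 0.004 < α = 0.025, reject H0; the evidence is statistically significant.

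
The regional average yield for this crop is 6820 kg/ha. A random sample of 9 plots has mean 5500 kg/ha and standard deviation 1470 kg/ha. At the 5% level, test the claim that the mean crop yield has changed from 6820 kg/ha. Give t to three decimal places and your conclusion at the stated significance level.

H0: μ = 6820; H1: μ ≠ 6820 (one-sample t-test, two-sided).
t = (x̄ − μ₀)/(s/√n) = (5500 − 6820)/(1470/√9) = -2.694
df = n − 1 = 8
Two-sided p-value ≈ 0.027
Since p ≈ 0.027 < α = 0.05, reject H0; the data support H1.

t = -2.694; reject H0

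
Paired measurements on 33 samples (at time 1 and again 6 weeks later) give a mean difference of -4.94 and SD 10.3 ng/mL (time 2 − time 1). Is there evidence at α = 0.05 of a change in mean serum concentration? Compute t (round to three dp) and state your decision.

H0: μ_d = 0; H1: μ_d ≠ 0 (paired t-test on the differences, two-sided).
t = d̄/(s_d/√n) = -4.94/(10.3/√33) = -2.755
df = n − 1 = 32
Two-sided p-value ≈ 0.0096
Since p ≈ 0.0096 < α = 0.05, reject H0; the data support H1.

t = -2.755; reject H0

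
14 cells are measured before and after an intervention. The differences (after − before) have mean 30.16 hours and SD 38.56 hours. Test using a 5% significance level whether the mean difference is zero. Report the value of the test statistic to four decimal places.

H0: μ_d = 0; H1: μ_d ≠ 0 (paired t-test on the differences, two-sided).
t = d̄/(s_d/√n) = 30.16/(38.56/√14) = 2.9266
df = n − 1 = 13
Two-sided p-value ≈ 0.012
Since p ≈ 0.012 < α = 0.05, reject H0; the evidence is statistically significant.

2.9266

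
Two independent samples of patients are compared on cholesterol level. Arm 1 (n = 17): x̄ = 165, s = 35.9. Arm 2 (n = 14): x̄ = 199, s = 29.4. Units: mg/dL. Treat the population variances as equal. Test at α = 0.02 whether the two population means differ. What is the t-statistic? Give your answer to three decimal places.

Let group 1 = arm 1, group 2 = arm 2. H0: μ_1 = μ_2; H1: μ_1 ≠ μ_2 (two-sample pooled-variance t-test, two-sided).
s_p² = [(17−1)·35.9² + (14−1)·29.4²]/(17+14−2) = 1098.54
t = (165 − 199)/√[1098.54·(1/17 + 1/14)] = -2.842
df = n₁ + n₂ − 2 = 29
Two-sided p-value ≈ 0.008
Since p ≈ 0.008 < α = 0.02, reject H0; the data support H1.

-2.842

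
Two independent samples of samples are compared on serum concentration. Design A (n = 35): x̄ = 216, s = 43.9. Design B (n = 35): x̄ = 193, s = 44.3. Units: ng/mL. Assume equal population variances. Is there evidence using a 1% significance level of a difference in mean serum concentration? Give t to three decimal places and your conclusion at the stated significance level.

Let group 1 = design A, group 2 = design B. H0: μ_1 = μ_2; H1: μ_1 ≠ μ_2 (two-sample pooled-variance t-test, two-sided).
s_p² = [(35−1)·43.9² + (35−1)·44.3²]/(35+35−2) = 1944.85
t = (216 − 193)/√[1944.85·(1/35 + 1/35)] = 2.182
df = n₁ + n₂ − 2 = 68
Two-sided p-value ≈ 0.033
Since p ≈ 0.033 > α = 0.01, fail to reject H0; the data do not provide sufficient evidence against H0.

t = 2.182; fail to reject H0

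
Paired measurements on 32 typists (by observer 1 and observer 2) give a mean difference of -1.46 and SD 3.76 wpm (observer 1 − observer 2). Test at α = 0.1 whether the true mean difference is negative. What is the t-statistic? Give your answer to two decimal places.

-2.20

H0: μ_d = 0; H1: μ_d < 0 (paired t-test on the differences, left-tailed).
t = d̄/(s_d/√n) = -1.46/(3.76/√32) = -2.20
df = n − 1 = 31
p-value = P(T ≤ -2.20) ≈ 0.018
Since p ≈ 0.018 < α = 0.1, reject H0; the data support H1.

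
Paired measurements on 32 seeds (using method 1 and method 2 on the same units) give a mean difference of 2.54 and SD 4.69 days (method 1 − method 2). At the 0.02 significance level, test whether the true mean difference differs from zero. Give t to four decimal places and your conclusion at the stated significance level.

t = 3.0636; reject H0

H0: μ_d = 0; H1: μ_d ≠ 0 (paired t-test on the differences, two-sided).
t = d̄/(s_d/√n) = 2.54/(4.69/√32) = 3.0636
df = n − 1 = 31
Two-sided p-value ≈ 0.0045
Since p ≈ 0.0045 < α = 0.02, reject H0; the evidence is statistically significant.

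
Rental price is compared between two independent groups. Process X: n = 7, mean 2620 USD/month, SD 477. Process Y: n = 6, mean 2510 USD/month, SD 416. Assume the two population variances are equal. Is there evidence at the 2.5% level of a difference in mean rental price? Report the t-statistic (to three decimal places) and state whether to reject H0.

t = 0.439; fail to reject H0

Let group 1 = process X, group 2 = process Y. H0: μ_1 = μ_2; H1: μ_1 ≠ μ_2 (two-sample pooled-variance t-test, two-sided).
s_p² = [(7−1)·477² + (6−1)·416²]/(7+6−2) = 202769
t = (2620 − 2510)/√[202769·(1/7 + 1/6)] = 0.439
df = n₁ + n₂ − 2 = 11
Two-sided p-value ≈ 0.6691
Since p ≈ 0.6691 > α = 0.025, fail to reject H0; the data do not provide sufficient evidence against H0.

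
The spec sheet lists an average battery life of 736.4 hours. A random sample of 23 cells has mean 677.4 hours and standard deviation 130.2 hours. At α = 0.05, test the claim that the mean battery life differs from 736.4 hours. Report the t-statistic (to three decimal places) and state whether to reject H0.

t = -2.173; reject H0

H0: μ = 736.4; H1: μ ≠ 736.4 (one-sample t-test, two-sided).
t = (x̄ − μ₀)/(s/√n) = (677.4 − 736.4)/(130.2/√23) = -2.173
df = n − 1 = 22
Two-sided p-value ≈ 0.041
Since p ≈ 0.041 < α = 0.05, reject H0; the evidence is statistically significant.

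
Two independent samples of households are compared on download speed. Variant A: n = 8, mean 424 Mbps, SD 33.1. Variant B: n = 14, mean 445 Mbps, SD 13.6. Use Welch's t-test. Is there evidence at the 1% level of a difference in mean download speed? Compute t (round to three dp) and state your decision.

t = -1.714; fail to reject H0

Let group 1 = variant A, group 2 = variant B. H0: μ_1 = μ_2; H1: μ_1 ≠ μ_2 (Welch's two-sample t-test, two-sided).
t = (x̄_1 − x̄_2)/√(s_1²/n_1 + s_2²/n_2) = (424 − 445)/√(33.1²/8 + 13.6²/14) = -1.714
Welch–Satterthwaite df ≈ 8.37
Two-sided p-value ≈ 0.123
Since p ≈ 0.123 > α = 0.01, fail to reject H0; the data do not provide sufficient evidence against H0.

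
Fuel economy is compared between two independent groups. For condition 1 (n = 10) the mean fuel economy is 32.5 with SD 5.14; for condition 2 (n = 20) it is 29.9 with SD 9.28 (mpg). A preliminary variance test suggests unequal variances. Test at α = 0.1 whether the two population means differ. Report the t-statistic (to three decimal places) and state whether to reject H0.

Let group 1 = condition 1, group 2 = condition 2. H0: μ_1 = μ_2; H1: μ_1 ≠ μ_2 (Welch's two-sample t-test, two-sided).
t = (x̄_1 − x̄_2)/√(s_1²/n_1 + s_2²/n_2) = (32.5 − 29.9)/√(5.14²/10 + 9.28²/20) = 0.986
Welch–Satterthwaite df ≈ 27.56
Two-sided p-value ≈ 0.3325
Since p ≈ 0.3325 > α = 0.1, fail to reject H0; the evidence is not statistically significant.

t = 0.986; fail to reject H0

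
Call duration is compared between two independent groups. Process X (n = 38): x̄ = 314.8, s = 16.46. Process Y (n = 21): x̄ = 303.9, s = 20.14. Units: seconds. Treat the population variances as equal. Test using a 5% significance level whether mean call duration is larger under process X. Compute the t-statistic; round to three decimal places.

Let group 1 = process X, group 2 = process Y. H0: μ_1 = μ_2; H1: μ_1 > μ_2 (two-sample pooled-variance t-test, right-tailed).
s_p² = [(38−1)·16.46² + (21−1)·20.14²]/(38+21−2) = 318.191
t = (314.8 − 303.9)/√[318.191·(1/38 + 1/21)] = 2.247
df = n₁ + n₂ − 2 = 57
p-value = P(T ≥ 2.247) ≈ 0.0143
Since p ≈ 0.0143 < α = 0.05, reject H0; the evidence is statistically significant.

2.247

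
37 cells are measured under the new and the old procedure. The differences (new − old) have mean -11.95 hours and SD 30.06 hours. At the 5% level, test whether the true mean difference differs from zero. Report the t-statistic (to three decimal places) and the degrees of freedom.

t = -2.418, df = 36

H0: μ_d = 0; H1: μ_d ≠ 0 (paired t-test on the differences, two-sided).
t = d̄/(s_d/√n) = -11.95/(30.06/√37) = -2.418
df = n − 1 = 36
Two-sided p-value ≈ 0.0208
Since p ≈ 0.0208 < α = 0.05, reject H0; the evidence is statistically significant.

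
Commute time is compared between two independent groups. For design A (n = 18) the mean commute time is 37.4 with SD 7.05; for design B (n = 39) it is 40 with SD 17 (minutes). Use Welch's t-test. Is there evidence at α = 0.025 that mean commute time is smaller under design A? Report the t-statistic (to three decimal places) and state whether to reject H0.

Let group 1 = design A, group 2 = design B. H0: μ_1 = μ_2; H1: μ_1 < μ_2 (Welch's two-sample t-test, left-tailed).
t = (x̄_1 − x̄_2)/√(s_1²/n_1 + s_2²/n_2) = (37.4 − 40)/√(7.05²/18 + 17²/39) = -0.815
Welch–Satterthwaite df ≈ 54.64
p-value = P(T ≤ -0.815) ≈ 0.2092
Since p ≈ 0.2092 > α = 0.025, fail to reject H0; the data do not provide sufficient evidence against H0.

t = -0.815; fail to reject H0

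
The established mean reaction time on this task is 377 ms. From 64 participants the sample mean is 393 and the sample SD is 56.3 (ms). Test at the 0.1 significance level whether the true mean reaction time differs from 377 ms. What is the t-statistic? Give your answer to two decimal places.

2.27

H0: μ = 377; H1: μ ≠ 377 (one-sample t-test, two-sided).
t = (x̄ − μ₀)/(s/√n) = (393 − 377)/(56.3/√64) = 2.27
df = n − 1 = 63
Two-sided p-value ≈ 0.0264
Since p ≈ 0.0264 < α = 0.1, reject H0; the data support H1.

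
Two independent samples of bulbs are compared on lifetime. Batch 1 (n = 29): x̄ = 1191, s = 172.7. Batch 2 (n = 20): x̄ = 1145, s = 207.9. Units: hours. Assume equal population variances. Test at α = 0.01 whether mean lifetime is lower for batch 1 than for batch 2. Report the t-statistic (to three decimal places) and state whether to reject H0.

Let group 1 = batch 1, group 2 = batch 2. H0: μ_1 = μ_2; H1: μ_1 < μ_2 (two-sample pooled-variance t-test, left-tailed).
s_p² = [(29−1)·172.7² + (20−1)·207.9²]/(29+20−2) = 35241.1
t = (1191 − 1145)/√[35241.1·(1/29 + 1/20)] = 0.843
df = n₁ + n₂ − 2 = 47
p-value = P(T ≤ 0.843) ≈ 0.7983
Since p ≈ 0.7983 > α = 0.01, fail to reject H0; the evidence is not statistically significant.

t = 0.843; fail to reject H0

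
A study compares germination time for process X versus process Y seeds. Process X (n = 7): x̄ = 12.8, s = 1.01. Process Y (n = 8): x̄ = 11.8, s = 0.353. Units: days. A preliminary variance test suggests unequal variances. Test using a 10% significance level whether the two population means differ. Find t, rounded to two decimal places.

2.49

Let group 1 = process X, group 2 = process Y. H0: μ_1 = μ_2; H1: μ_1 ≠ μ_2 (Welch's two-sample t-test, two-sided).
t = (x̄_1 − x̄_2)/√(s_1²/n_1 + s_2²/n_2) = (12.8 − 11.8)/√(1.01²/7 + 0.353²/8) = 2.49
Welch–Satterthwaite df ≈ 7.28
Two-sided p-value ≈ 0.0403
Since p ≈ 0.0403 < α = 0.1, reject H0; the evidence is statistically significant.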